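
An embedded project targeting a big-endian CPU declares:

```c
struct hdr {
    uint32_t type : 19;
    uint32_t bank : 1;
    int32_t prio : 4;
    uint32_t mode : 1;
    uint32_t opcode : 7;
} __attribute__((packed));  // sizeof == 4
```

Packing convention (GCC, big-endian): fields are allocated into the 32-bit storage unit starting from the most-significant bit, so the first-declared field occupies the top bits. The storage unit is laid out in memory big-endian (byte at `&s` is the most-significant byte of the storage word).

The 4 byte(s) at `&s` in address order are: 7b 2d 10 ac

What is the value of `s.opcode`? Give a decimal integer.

44

[0]=0x7b [1]=0x2d [2]=0x10 [3]=0xac (big-endian) → word 0x7b2d10ac
type [13+:19] = (word>>13) & 0x7ffff = 252264
bank [12+:1] = (word>>12) & 0x1 = 1
prio [8+:4] = (word>>8) & 0xf = 0
mode [7+:1] = (word>>7) & 0x1 = 1
opcode [0+:7] = (word>>0) & 0x7f = 44  ←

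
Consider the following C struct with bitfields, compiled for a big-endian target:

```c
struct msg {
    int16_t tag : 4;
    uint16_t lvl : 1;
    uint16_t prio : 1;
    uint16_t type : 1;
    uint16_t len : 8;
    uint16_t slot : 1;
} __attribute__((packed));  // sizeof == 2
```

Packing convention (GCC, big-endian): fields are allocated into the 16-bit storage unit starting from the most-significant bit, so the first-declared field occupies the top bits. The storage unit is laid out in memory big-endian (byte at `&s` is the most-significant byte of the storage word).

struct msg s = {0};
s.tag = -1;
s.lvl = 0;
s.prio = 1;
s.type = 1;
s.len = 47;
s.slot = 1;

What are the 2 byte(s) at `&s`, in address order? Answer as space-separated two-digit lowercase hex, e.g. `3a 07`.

tag (4b) val=-1 bits=0xf at bit 12: 0xf000
lvl (1b) val=0 bits=0x0 at bit 11: 0xf000
prio (1b) val=1 bits=0x1 at bit 10: 0xf400
type (1b) val=1 bits=0x1 at bit 9: 0xf600
len (8b) val=47 bits=0x2f at bit 1: 0xf65e
slot (1b) val=1 bits=0x1 at bit 0: 0xf65f
word = 0xf65f → big-endian bytes:
  [0]=0xf6  [1]=0x5f

f6 5f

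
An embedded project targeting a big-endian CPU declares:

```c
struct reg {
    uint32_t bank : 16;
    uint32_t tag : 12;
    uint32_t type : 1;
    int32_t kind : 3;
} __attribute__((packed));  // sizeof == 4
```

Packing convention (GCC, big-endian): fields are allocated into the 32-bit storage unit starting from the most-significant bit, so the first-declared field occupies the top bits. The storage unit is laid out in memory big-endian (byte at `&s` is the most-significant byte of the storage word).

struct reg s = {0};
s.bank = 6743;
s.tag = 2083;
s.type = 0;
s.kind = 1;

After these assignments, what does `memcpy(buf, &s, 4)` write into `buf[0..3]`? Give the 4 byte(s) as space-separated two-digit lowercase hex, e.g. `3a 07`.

1a 57 82 31

bank:16 = 6743 → 0x1a57 << 16 → word 0x1a570000
tag:12 = 2083 → 0x823 << 4 → word 0x1a578230
type:1 = 0 → 0x0 << 3 → word 0x1a578230
kind:3 = 1 → 0x1 << 0 → word 0x1a578231
word = 0x1a578231 → big-endian bytes:
  [0]=0x1a  [1]=0x57  [2]=0x82  [3]=0x31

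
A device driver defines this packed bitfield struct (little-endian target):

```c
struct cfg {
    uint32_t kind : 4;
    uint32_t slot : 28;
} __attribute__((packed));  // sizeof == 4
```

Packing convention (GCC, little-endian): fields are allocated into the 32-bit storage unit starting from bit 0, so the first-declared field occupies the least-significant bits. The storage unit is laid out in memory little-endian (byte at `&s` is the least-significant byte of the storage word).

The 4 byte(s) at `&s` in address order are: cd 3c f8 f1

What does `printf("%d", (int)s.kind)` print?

13

[0]=0xcd [1]=0x3c [2]=0xf8 [3]=0xf1 (little-endian) → word 0xf1f83ccd
kind [0+:4] = (word>>0) & 0xf = 13  ←
slot [4+:28] = (word>>4) & 0xfffffff = 253723596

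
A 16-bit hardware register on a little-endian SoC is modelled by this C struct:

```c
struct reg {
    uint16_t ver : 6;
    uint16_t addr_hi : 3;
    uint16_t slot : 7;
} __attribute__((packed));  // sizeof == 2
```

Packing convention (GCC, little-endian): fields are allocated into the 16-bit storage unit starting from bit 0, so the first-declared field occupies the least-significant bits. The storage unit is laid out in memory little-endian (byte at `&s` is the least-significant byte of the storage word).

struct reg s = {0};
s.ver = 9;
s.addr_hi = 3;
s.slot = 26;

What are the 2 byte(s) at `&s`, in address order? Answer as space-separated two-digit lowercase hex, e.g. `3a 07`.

c9 34

ver (6b) val=9 bits=0x9 at bit 0: 0x0009
addr_hi (3b) val=3 bits=0x3 at bit 6: 0x00c9
slot (7b) val=26 bits=0x1a at bit 9: 0x34c9
word = 0x34c9 → little-endian bytes:
  [0]=0xc9  [1]=0x34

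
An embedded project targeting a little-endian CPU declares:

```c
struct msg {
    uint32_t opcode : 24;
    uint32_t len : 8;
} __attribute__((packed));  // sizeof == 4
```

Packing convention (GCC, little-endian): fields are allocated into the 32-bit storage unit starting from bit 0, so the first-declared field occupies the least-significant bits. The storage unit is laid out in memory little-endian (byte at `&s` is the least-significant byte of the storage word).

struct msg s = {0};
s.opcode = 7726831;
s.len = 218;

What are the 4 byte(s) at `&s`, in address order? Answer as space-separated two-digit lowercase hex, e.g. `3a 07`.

opcode (24b) val=7726831 bits=0x75e6ef at bit 0: 0x0075e6ef
len (8b) val=218 bits=0xda at bit 24: 0xda75e6ef
word = 0xda75e6ef → little-endian bytes:
  [0]=0xef  [1]=0xe6  [2]=0x75  [3]=0xda

ef e6 75 da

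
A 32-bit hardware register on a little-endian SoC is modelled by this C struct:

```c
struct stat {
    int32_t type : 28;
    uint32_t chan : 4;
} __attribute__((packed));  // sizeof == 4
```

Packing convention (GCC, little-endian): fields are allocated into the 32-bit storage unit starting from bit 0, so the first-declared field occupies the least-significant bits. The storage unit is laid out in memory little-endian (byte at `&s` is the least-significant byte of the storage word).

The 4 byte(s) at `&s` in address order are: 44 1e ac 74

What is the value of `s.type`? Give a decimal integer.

[0]=0x44 [1]=0x1e [2]=0xac [3]=0x74 (little-endian) → word 0x74ac1e44
type:28 @ bit 0 → (0x74ac1e44>>0)&0xfffffff = 0x4ac1e44  ←
chan:4 @ bit 28 → (0x74ac1e44>>28)&0xf = 0x7
type signed 28b, MSB=0: value = 78388804

78388804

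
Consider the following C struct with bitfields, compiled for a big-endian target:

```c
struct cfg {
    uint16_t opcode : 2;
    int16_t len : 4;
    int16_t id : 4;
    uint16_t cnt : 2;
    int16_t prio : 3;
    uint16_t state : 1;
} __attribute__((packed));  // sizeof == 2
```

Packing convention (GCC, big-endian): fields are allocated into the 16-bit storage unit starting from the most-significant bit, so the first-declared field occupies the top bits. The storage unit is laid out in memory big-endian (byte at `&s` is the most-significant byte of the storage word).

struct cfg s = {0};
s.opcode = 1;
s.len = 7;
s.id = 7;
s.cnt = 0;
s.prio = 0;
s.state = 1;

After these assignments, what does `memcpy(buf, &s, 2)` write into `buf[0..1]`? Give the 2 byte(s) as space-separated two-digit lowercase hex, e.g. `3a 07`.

5d c1

opcode (2b) val=1 bits=0x1 at bit 14: 0x4000
len (4b) val=7 bits=0x7 at bit 10: 0x5c00
id (4b) val=7 bits=0x7 at bit 6: 0x5dc0
cnt (2b) val=0 bits=0x0 at bit 4: 0x5dc0
prio (3b) val=0 bits=0x0 at bit 1: 0x5dc0
state (1b) val=1 bits=0x1 at bit 0: 0x5dc1
word = 0x5dc1 → big-endian bytes:
  [0]=0x5d  [1]=0xc1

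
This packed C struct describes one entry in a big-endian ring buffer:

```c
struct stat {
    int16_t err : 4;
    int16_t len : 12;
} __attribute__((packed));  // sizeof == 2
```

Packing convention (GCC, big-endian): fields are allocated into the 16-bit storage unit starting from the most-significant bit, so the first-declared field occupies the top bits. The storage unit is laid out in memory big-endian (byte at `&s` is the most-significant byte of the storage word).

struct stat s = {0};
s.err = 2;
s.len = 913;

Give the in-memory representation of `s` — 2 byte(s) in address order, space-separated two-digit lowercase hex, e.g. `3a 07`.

[12+:4] err=2 & 0xf = 0x2; word=0x2000
[0+:12] len=913 & 0xfff = 0x391; word=0x2391
word = 0x2391 → big-endian bytes:
  [0]=0x23  [1]=0x91

23 91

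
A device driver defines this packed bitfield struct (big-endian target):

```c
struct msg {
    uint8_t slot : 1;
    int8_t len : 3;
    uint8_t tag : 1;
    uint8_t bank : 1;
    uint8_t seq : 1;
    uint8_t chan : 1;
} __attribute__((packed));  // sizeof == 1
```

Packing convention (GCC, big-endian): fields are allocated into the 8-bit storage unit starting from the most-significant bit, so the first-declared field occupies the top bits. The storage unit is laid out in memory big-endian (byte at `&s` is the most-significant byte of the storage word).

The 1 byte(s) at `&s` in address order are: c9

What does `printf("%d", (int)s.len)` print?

[0]=0xc9 (big-endian) → word 0xc9
slot [7+:1] = (word>>7) & 0x1 = 1
len [4+:3] = (word>>4) & 0x7 = 4  ←
tag [3+:1] = (word>>3) & 0x1 = 1
bank [2+:1] = (word>>2) & 0x1 = 0
seq [1+:1] = (word>>1) & 0x1 = 0
chan [0+:1] = (word>>0) & 0x1 = 1
len signed 3b, MSB=1: 4 - 8 = -4

-4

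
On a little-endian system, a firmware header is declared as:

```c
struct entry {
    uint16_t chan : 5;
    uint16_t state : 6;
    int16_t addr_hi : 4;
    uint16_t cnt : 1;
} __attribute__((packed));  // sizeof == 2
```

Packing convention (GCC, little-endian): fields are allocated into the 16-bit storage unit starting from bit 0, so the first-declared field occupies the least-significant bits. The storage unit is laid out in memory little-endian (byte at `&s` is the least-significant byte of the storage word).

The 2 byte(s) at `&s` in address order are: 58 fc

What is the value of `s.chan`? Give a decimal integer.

[0]=0x58 [1]=0xfc (little-endian) → word 0xfc58
chan:5 @ bit 0 → (0xfc58>>0)&0x1f = 0x18  ←
state:6 @ bit 5 → (0xfc58>>5)&0x3f = 0x22
addr_hi:4 @ bit 11 → (0xfc58>>11)&0xf = 0xf
cnt:1 @ bit 15 → (0xfc58>>15)&0x1 = 0x1

24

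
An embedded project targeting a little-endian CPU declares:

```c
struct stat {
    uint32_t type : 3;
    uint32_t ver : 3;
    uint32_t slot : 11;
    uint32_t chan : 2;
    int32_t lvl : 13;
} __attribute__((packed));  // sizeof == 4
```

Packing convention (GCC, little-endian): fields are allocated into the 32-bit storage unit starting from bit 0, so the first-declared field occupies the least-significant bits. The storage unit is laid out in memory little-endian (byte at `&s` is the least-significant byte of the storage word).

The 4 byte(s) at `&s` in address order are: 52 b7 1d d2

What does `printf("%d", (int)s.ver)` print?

[0]=0x52 [1]=0xb7 [2]=0x1d [3]=0xd2 (little-endian) → word 0xd21db752
type:3 @ bit 0 → (0xd21db752>>0)&0x7 = 0x2
ver:3 @ bit 3 → (0xd21db752>>3)&0x7 = 0x2  ←
slot:11 @ bit 6 → (0xd21db752>>6)&0x7ff = 0x6dd
chan:2 @ bit 17 → (0xd21db752>>17)&0x3 = 0x2
lvl:13 @ bit 19 → (0xd21db752>>19)&0x1fff = 0x1a43

2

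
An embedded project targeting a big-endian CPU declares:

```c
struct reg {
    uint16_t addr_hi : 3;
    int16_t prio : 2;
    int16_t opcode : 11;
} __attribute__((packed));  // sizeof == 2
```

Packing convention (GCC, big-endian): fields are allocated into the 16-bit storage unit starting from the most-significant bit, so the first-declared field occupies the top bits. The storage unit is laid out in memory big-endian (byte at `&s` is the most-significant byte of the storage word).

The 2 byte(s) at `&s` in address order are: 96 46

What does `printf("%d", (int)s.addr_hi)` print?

4

[0]=0x96 [1]=0x46 (big-endian) → word 0x9646
addr_hi:3 @ bit 13 → (0x9646>>13)&0x7 = 0x4  ←
prio:2 @ bit 11 → (0x9646>>11)&0x3 = 0x2
opcode:11 @ bit 0 → (0x9646>>0)&0x7ff = 0x646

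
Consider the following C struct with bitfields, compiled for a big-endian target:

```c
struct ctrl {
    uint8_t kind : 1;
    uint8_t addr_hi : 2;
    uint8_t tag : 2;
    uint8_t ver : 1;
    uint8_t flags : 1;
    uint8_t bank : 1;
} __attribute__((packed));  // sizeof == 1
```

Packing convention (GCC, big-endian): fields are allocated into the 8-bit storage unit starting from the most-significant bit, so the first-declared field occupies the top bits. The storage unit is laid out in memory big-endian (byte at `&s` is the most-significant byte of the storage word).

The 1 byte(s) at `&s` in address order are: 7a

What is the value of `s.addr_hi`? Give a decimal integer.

3

[0]=0x7a (big-endian) → word 0x7a
kind [7+:1] = (word>>7) & 0x1 = 0
addr_hi [5+:2] = (word>>5) & 0x3 = 3  ←
tag [3+:2] = (word>>3) & 0x3 = 3
ver [2+:1] = (word>>2) & 0x1 = 0
flags [1+:1] = (word>>1) & 0x1 = 1
bank [0+:1] = (word>>0) & 0x1 = 0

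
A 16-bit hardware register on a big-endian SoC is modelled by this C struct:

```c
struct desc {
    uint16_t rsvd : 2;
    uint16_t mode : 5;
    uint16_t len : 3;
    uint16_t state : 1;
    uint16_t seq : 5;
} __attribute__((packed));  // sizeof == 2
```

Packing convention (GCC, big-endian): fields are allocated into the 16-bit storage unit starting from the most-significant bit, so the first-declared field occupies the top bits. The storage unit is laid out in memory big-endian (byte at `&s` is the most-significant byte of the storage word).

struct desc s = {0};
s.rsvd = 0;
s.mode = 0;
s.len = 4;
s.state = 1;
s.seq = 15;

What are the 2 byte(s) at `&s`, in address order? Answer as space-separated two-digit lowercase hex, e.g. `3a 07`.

01 2f

rsvd:2 = 0 → 0x0 << 14 → word 0x0000
mode:5 = 0 → 0x0 << 9 → word 0x0000
len:3 = 4 → 0x4 << 6 → word 0x0100
state:1 = 1 → 0x1 << 5 → word 0x0120
seq:5 = 15 → 0xf << 0 → word 0x012f
word = 0x012f → big-endian bytes:
  [0]=0x01  [1]=0x2f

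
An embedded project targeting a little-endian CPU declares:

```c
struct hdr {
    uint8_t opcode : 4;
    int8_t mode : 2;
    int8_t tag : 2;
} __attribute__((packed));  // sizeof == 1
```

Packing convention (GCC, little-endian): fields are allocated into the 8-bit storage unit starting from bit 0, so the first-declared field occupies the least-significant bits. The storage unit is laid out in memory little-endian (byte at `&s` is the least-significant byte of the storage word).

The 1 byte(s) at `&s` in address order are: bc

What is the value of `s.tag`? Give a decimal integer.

-2

[0]=0xbc (little-endian) → word 0xbc
opcode [0+:4] = (word>>0) & 0xf = 12
mode [4+:2] = (word>>4) & 0x3 = 3
tag [6+:2] = (word>>6) & 0x3 = 2  ←
tag signed 2b, MSB=1: 2 - 4 = -2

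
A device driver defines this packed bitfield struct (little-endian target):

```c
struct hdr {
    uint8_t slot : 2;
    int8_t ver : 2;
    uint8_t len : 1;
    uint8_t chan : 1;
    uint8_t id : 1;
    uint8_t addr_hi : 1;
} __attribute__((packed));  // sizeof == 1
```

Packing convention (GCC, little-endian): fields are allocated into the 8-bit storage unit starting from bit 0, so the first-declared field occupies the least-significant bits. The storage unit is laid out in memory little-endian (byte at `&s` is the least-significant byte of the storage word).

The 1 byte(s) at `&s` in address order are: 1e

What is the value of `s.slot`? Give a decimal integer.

[0]=0x1e (little-endian) → word 0x1e
slot [0+:2] = (word>>0) & 0x3 = 2  ←
ver [2+:2] = (word>>2) & 0x3 = 3
len [4+:1] = (word>>4) & 0x1 = 1
chan [5+:1] = (word>>5) & 0x1 = 0
id [6+:1] = (word>>6) & 0x1 = 0
addr_hi [7+:1] = (word>>7) & 0x1 = 0

2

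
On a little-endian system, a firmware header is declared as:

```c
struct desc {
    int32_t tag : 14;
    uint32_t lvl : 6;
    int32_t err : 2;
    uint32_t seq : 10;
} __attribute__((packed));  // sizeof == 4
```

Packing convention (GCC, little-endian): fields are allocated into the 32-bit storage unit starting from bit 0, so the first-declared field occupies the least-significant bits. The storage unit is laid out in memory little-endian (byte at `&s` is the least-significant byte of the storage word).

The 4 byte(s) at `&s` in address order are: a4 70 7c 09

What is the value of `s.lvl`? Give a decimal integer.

49

[0]=0xa4 [1]=0x70 [2]=0x7c [3]=0x09 (little-endian) → word 0x097c70a4
tag:14 @ bit 0 → (0x097c70a4>>0)&0x3fff = 0x30a4
lvl:6 @ bit 14 → (0x097c70a4>>14)&0x3f = 0x31  ←
err:2 @ bit 20 → (0x097c70a4>>20)&0x3 = 0x3
seq:10 @ bit 22 → (0x097c70a4>>22)&0x3ff = 0x25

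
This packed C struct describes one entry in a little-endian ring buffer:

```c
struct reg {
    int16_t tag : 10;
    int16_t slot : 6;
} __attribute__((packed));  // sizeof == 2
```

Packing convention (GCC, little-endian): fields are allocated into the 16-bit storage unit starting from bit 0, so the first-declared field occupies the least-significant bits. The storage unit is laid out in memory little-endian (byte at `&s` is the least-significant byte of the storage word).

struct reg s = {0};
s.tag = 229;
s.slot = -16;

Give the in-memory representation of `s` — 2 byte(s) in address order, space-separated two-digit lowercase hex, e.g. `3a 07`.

tag (10b) val=229 bits=0xe5 at bit 0: 0x00e5
slot (6b) val=-16 bits=0x30 at bit 10: 0xc0e5
word = 0xc0e5 → little-endian bytes:
  [0]=0xe5  [1]=0xc0

e5 c0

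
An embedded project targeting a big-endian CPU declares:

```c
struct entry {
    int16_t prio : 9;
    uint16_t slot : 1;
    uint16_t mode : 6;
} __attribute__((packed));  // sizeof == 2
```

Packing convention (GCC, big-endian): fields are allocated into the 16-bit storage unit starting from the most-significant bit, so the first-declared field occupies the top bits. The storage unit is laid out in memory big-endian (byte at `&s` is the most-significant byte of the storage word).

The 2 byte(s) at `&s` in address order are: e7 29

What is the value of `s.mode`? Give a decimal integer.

[0]=0xe7 [1]=0x29 (big-endian) → word 0xe729
prio [7+:9] = (word>>7) & 0x1ff = 462
slot [6+:1] = (word>>6) & 0x1 = 0
mode [0+:6] = (word>>0) & 0x3f = 41  ←

41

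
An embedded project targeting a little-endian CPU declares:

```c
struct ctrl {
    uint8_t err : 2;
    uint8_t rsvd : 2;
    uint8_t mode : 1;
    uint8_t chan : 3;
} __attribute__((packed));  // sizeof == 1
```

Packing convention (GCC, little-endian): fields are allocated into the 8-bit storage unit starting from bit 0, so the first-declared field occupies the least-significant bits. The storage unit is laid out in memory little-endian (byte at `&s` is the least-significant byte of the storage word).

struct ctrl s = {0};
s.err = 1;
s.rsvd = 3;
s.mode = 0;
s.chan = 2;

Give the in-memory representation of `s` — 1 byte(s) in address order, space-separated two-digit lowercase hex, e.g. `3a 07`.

4d

err:2 = 1 → 0x1 << 0 → word 0x01
rsvd:2 = 3 → 0x3 << 2 → word 0x0d
mode:1 = 0 → 0x0 << 4 → word 0x0d
chan:3 = 2 → 0x2 << 5 → word 0x4d
word = 0x4d → little-endian bytes:
  [0]=0x4d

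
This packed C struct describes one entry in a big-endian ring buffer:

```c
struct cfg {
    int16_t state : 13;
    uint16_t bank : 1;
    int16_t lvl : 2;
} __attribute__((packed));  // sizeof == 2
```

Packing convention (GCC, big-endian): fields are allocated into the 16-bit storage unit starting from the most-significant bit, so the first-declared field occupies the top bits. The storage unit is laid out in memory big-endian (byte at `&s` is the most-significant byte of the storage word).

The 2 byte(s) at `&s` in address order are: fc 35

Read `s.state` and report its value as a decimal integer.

[0]=0xfc [1]=0x35 (big-endian) → word 0xfc35
state:13 @ bit 3 → (0xfc35>>3)&0x1fff = 0x1f86  ←
bank:1 @ bit 2 → (0xfc35>>2)&0x1 = 0x1
lvl:2 @ bit 0 → (0xfc35>>0)&0x3 = 0x1
state signed 13b, MSB=1: 8070 - 8192 = -122

-122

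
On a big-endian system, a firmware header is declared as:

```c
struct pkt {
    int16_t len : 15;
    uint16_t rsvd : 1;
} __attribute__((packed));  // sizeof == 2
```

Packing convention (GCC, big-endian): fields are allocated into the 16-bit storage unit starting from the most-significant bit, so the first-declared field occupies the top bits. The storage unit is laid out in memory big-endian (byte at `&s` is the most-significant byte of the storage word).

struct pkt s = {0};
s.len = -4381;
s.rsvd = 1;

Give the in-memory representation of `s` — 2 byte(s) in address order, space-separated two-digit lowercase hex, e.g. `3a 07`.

dd c7

len:15 = -4381 → 0x6ee3 << 1 → word 0xddc6
rsvd:1 = 1 → 0x1 << 0 → word 0xddc7
word = 0xddc7 → big-endian bytes:
  [0]=0xdd  [1]=0xc7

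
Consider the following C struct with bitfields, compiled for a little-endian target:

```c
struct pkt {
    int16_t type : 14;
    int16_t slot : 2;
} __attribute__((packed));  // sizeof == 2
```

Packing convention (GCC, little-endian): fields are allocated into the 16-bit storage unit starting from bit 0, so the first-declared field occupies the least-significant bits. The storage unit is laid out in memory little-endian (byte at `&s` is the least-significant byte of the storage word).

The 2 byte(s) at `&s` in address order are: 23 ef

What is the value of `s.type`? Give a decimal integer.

-4317

[0]=0x23 [1]=0xef (little-endian) → word 0xef23
type:14 @ bit 0 → (0xef23>>0)&0x3fff = 0x2f23  ←
slot:2 @ bit 14 → (0xef23>>14)&0x3 = 0x3
type signed 14b, MSB=1: 12067 - 16384 = -4317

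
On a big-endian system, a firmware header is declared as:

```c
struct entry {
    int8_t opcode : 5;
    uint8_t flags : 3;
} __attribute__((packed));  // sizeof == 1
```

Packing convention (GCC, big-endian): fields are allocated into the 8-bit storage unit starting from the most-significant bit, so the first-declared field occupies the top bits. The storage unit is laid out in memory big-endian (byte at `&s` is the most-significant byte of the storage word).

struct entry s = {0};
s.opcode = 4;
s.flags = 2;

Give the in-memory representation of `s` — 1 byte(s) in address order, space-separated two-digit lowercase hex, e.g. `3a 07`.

opcode:5 = 4 → 0x4 << 3 → word 0x20
flags:3 = 2 → 0x2 << 0 → word 0x22
word = 0x22 → big-endian bytes:
  [0]=0x22

22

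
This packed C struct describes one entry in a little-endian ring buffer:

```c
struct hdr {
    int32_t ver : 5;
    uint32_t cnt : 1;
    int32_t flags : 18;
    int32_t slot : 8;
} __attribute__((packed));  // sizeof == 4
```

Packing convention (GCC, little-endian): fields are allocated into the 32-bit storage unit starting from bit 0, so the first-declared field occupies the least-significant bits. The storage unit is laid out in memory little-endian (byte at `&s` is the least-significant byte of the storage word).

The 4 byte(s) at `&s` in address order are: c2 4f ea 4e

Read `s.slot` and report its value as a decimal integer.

[0]=0xc2 [1]=0x4f [2]=0xea [3]=0x4e (little-endian) → word 0x4eea4fc2
ver [0+:5] = (word>>0) & 0x1f = 2
cnt [5+:1] = (word>>5) & 0x1 = 0
flags [6+:18] = (word>>6) & 0x3ffff = 239935
slot [24+:8] = (word>>24) & 0xff = 78  ←
slot signed 8b, MSB=0: value = 78

78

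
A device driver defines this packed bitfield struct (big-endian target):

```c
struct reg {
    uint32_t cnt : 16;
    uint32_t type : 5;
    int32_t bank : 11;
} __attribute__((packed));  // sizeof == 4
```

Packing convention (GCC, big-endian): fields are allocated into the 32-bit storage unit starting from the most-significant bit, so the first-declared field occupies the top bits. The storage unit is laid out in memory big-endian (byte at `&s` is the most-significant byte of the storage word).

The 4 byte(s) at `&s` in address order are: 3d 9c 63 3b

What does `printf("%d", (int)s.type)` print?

12

[0]=0x3d [1]=0x9c [2]=0x63 [3]=0x3b (big-endian) → word 0x3d9c633b
cnt:16 @ bit 16 → (0x3d9c633b>>16)&0xffff = 0x3d9c
type:5 @ bit 11 → (0x3d9c633b>>11)&0x1f = 0xc  ←
bank:11 @ bit 0 → (0x3d9c633b>>0)&0x7ff = 0x33b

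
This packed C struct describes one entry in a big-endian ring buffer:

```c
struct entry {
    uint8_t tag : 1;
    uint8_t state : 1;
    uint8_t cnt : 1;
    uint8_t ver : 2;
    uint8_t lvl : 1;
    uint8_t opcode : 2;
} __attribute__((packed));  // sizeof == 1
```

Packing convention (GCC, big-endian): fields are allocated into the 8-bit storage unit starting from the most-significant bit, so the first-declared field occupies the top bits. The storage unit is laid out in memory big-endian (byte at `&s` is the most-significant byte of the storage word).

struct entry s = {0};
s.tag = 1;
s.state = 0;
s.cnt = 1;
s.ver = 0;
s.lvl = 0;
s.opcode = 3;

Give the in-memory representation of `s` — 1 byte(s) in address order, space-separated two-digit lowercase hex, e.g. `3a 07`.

a3

[7+:1] tag=1 & 0x1 = 0x1; word=0x80
[6+:1] state=0 & 0x1 = 0x0; word=0x80
[5+:1] cnt=1 & 0x1 = 0x1; word=0xa0
[3+:2] ver=0 & 0x3 = 0x0; word=0xa0
[2+:1] lvl=0 & 0x1 = 0x0; word=0xa0
[0+:2] opcode=3 & 0x3 = 0x3; word=0xa3
word = 0xa3 → big-endian bytes:
  [0]=0xa3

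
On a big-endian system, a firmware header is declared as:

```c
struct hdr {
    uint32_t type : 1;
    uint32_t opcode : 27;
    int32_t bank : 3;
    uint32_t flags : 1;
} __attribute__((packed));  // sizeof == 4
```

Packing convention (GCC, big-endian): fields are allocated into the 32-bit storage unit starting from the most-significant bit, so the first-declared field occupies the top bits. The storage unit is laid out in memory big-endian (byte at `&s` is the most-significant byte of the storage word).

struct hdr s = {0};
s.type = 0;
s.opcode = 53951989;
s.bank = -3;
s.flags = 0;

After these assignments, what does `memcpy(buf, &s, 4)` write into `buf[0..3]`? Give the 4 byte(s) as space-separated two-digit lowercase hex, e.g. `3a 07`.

33 73 df 5a

[31+:1] type=0 & 0x1 = 0x0; word=0x00000000
[4+:27] opcode=53951989 & 0x7ffffff = 0x3373df5; word=0x3373df50
[1+:3] bank=-3 & 0x7 = 0x5; word=0x3373df5a
[0+:1] flags=0 & 0x1 = 0x0; word=0x3373df5a
word = 0x3373df5a → big-endian bytes:
  [0]=0x33  [1]=0x73  [2]=0xdf  [3]=0x5a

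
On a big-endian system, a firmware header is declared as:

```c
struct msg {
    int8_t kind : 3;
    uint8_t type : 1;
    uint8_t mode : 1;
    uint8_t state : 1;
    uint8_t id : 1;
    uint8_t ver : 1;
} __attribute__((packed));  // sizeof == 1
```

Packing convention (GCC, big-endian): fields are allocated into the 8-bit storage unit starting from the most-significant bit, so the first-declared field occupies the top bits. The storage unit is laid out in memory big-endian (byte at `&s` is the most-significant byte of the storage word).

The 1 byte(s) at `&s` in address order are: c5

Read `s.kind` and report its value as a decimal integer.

[0]=0xc5 (big-endian) → word 0xc5
kind:3 @ bit 5 → (0xc5>>5)&0x7 = 0x6  ←
type:1 @ bit 4 → (0xc5>>4)&0x1 = 0x0
mode:1 @ bit 3 → (0xc5>>3)&0x1 = 0x0
state:1 @ bit 2 → (0xc5>>2)&0x1 = 0x1
id:1 @ bit 1 → (0xc5>>1)&0x1 = 0x0
ver:1 @ bit 0 → (0xc5>>0)&0x1 = 0x1
kind signed 3b, MSB=1: 6 - 8 = -2

-2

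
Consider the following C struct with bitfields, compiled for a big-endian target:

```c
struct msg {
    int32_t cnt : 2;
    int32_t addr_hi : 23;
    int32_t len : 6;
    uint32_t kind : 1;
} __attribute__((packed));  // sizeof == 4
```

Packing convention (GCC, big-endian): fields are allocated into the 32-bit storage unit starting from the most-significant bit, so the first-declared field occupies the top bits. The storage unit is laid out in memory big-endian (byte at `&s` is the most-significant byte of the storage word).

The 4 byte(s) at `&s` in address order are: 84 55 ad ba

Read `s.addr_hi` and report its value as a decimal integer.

568155

[0]=0x84 [1]=0x55 [2]=0xad [3]=0xba (big-endian) → word 0x8455adba
cnt:2 @ bit 30 → (0x8455adba>>30)&0x3 = 0x2
addr_hi:23 @ bit 7 → (0x8455adba>>7)&0x7fffff = 0x8ab5b  ←
len:6 @ bit 1 → (0x8455adba>>1)&0x3f = 0x1d
kind:1 @ bit 0 → (0x8455adba>>0)&0x1 = 0x0
addr_hi signed 23b, MSB=0: value = 568155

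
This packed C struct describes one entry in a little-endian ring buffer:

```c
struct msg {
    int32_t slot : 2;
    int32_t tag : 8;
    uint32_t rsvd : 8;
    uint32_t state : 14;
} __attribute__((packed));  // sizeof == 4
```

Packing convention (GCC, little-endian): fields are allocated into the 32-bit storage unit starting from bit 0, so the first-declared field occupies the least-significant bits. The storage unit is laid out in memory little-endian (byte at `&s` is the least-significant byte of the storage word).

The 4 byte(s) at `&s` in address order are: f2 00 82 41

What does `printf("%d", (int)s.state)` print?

4192

[0]=0xf2 [1]=0x00 [2]=0x82 [3]=0x41 (little-endian) → word 0x418200f2
slot:2 @ bit 0 → (0x418200f2>>0)&0x3 = 0x2
tag:8 @ bit 2 → (0x418200f2>>2)&0xff = 0x3c
rsvd:8 @ bit 10 → (0x418200f2>>10)&0xff = 0x80
state:14 @ bit 18 → (0x418200f2>>18)&0x3fff = 0x1060  ←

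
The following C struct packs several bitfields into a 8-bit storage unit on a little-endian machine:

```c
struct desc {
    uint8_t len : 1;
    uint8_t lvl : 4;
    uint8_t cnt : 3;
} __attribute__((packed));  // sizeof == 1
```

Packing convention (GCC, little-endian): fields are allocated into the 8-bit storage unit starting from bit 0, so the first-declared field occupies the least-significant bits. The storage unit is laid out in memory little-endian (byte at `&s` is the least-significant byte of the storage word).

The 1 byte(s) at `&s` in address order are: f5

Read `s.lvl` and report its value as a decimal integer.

10

[0]=0xf5 (little-endian) → word 0xf5
len:1 @ bit 0 → (0xf5>>0)&0x1 = 0x1
lvl:4 @ bit 1 → (0xf5>>1)&0xf = 0xa  ←
cnt:3 @ bit 5 → (0xf5>>5)&0x7 = 0x7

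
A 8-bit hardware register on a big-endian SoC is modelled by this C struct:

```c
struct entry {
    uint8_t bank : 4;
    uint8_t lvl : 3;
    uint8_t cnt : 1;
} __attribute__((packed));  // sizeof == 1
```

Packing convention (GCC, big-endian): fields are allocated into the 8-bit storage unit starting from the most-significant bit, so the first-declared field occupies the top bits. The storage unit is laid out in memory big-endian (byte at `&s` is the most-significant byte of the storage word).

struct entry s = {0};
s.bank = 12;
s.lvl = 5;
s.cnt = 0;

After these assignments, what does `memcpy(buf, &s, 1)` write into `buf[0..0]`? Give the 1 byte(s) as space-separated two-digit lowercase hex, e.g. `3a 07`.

bank:4 = 12 → 0xc << 4 → word 0xc0
lvl:3 = 5 → 0x5 << 1 → word 0xca
cnt:1 = 0 → 0x0 << 0 → word 0xca
word = 0xca → big-endian bytes:
  [0]=0xca

ca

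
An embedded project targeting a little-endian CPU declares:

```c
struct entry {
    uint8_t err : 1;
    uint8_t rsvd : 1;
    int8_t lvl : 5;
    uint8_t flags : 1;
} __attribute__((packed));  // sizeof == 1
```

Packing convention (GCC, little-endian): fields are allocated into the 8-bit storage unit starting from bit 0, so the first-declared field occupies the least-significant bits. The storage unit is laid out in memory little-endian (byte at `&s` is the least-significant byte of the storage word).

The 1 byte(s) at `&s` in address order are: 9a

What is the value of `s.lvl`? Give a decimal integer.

[0]=0x9a (little-endian) → word 0x9a
err [0+:1] = (word>>0) & 0x1 = 0
rsvd [1+:1] = (word>>1) & 0x1 = 1
lvl [2+:5] = (word>>2) & 0x1f = 6  ←
flags [7+:1] = (word>>7) & 0x1 = 1
lvl signed 5b, MSB=0: value = 6

6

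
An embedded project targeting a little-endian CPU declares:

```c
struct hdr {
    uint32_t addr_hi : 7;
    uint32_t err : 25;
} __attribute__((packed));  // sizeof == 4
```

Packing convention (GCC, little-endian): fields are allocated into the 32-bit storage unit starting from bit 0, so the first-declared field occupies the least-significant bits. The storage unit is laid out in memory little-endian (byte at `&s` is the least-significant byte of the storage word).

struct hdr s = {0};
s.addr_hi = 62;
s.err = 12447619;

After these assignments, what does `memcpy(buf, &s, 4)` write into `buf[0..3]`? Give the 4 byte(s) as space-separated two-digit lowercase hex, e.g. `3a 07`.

addr_hi (7b) val=62 bits=0x3e at bit 0: 0x0000003e
err (25b) val=12447619 bits=0xbdef83 at bit 7: 0x5ef7c1be
word = 0x5ef7c1be → little-endian bytes:
  [0]=0xbe  [1]=0xc1  [2]=0xf7  [3]=0x5e

be c1 f7 5e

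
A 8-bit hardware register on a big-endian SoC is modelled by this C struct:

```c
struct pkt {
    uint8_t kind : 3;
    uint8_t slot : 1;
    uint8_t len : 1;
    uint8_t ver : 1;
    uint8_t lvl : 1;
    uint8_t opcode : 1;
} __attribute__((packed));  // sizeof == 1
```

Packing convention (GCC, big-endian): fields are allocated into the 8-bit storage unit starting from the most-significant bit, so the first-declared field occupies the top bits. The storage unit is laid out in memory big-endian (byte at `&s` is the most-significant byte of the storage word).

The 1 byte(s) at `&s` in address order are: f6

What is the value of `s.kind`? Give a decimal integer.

7

[0]=0xf6 (big-endian) → word 0xf6
kind:3 @ bit 5 → (0xf6>>5)&0x7 = 0x7  ←
slot:1 @ bit 4 → (0xf6>>4)&0x1 = 0x1
len:1 @ bit 3 → (0xf6>>3)&0x1 = 0x0
ver:1 @ bit 2 → (0xf6>>2)&0x1 = 0x1
lvl:1 @ bit 1 → (0xf6>>1)&0x1 = 0x1
opcode:1 @ bit 0 → (0xf6>>0)&0x1 = 0x0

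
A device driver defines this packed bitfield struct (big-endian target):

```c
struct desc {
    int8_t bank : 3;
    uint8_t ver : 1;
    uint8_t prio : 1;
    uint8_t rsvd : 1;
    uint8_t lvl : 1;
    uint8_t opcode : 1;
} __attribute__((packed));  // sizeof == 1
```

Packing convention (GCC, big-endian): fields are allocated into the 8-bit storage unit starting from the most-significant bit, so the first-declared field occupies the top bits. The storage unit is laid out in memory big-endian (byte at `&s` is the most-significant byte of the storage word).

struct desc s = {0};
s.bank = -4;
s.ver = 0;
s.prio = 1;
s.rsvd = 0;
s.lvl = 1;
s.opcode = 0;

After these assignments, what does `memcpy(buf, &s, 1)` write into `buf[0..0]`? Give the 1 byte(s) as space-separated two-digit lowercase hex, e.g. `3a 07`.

bank:3 = -4 → 0x4 << 5 → word 0x80
ver:1 = 0 → 0x0 << 4 → word 0x80
prio:1 = 1 → 0x1 << 3 → word 0x88
rsvd:1 = 0 → 0x0 << 2 → word 0x88
lvl:1 = 1 → 0x1 << 1 → word 0x8a
opcode:1 = 0 → 0x0 << 0 → word 0x8a
word = 0x8a → big-endian bytes:
  [0]=0x8a

8a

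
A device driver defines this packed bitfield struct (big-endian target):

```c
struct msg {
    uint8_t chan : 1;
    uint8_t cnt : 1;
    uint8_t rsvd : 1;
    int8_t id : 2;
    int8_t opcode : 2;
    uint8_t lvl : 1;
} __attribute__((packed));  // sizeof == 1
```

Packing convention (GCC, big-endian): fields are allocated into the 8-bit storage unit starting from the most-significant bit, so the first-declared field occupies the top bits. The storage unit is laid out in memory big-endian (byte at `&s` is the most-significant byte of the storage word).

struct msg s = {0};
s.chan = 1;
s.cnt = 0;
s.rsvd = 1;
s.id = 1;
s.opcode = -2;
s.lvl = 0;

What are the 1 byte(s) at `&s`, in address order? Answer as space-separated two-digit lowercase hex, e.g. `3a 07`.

ac

chan:1 = 1 → 0x1 << 7 → word 0x80
cnt:1 = 0 → 0x0 << 6 → word 0x80
rsvd:1 = 1 → 0x1 << 5 → word 0xa0
id:2 = 1 → 0x1 << 3 → word 0xa8
opcode:2 = -2 → 0x2 << 1 → word 0xac
lvl:1 = 0 → 0x0 << 0 → word 0xac
word = 0xac → big-endian bytes:
  [0]=0xac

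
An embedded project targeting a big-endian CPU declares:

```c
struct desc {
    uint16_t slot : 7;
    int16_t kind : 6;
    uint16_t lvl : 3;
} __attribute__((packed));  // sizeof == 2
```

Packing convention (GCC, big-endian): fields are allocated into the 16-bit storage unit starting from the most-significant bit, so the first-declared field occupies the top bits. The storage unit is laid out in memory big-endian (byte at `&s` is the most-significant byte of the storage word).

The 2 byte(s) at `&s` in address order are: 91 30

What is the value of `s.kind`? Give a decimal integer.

-26

[0]=0x91 [1]=0x30 (big-endian) → word 0x9130
slot [9+:7] = (word>>9) & 0x7f = 72
kind [3+:6] = (word>>3) & 0x3f = 38  ←
lvl [0+:3] = (word>>0) & 0x7 = 0
kind signed 6b, MSB=1: 38 - 64 = -26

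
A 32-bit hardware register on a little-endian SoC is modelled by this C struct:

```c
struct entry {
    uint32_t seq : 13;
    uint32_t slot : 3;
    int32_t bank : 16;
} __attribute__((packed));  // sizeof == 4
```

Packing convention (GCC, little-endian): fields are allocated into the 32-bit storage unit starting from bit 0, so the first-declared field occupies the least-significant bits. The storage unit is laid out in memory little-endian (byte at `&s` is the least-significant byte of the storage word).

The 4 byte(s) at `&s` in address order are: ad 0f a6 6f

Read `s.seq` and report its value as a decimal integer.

[0]=0xad [1]=0x0f [2]=0xa6 [3]=0x6f (little-endian) → word 0x6fa60fad
seq:13 @ bit 0 → (0x6fa60fad>>0)&0x1fff = 0xfad  ←
slot:3 @ bit 13 → (0x6fa60fad>>13)&0x7 = 0x0
bank:16 @ bit 16 → (0x6fa60fad>>16)&0xffff = 0x6fa6

4013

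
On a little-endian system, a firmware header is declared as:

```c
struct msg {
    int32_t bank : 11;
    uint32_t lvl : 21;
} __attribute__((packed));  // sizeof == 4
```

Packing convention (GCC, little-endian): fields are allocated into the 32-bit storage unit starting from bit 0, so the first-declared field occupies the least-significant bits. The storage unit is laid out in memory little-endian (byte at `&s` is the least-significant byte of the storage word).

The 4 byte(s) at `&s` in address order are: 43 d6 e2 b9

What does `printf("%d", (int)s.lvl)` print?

[0]=0x43 [1]=0xd6 [2]=0xe2 [3]=0xb9 (little-endian) → word 0xb9e2d643
bank:11 @ bit 0 → (0xb9e2d643>>0)&0x7ff = 0x643
lvl:21 @ bit 11 → (0xb9e2d643>>11)&0x1fffff = 0x173c5a  ←

1522778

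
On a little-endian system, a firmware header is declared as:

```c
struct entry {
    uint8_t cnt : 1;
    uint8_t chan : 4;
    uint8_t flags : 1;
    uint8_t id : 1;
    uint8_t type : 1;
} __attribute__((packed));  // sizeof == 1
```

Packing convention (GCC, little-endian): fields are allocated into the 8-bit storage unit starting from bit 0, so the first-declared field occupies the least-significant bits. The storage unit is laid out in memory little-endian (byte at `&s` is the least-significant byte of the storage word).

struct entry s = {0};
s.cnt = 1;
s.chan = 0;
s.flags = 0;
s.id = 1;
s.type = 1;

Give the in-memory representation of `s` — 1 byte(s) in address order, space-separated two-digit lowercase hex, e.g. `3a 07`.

c1

cnt:1 = 1 → 0x1 << 0 → word 0x01
chan:4 = 0 → 0x0 << 1 → word 0x01
flags:1 = 0 → 0x0 << 5 → word 0x01
id:1 = 1 → 0x1 << 6 → word 0x41
type:1 = 1 → 0x1 << 7 → word 0xc1
word = 0xc1 → little-endian bytes:
  [0]=0xc1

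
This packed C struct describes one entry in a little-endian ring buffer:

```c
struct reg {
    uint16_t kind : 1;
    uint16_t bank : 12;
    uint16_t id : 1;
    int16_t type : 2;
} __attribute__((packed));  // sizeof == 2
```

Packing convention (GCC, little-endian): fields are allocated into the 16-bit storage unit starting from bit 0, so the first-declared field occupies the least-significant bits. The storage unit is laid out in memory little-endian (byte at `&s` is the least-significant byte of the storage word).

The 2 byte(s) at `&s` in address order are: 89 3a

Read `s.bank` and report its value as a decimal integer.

[0]=0x89 [1]=0x3a (little-endian) → word 0x3a89
kind:1 @ bit 0 → (0x3a89>>0)&0x1 = 0x1
bank:12 @ bit 1 → (0x3a89>>1)&0xfff = 0xd44  ←
id:1 @ bit 13 → (0x3a89>>13)&0x1 = 0x1
type:2 @ bit 14 → (0x3a89>>14)&0x3 = 0x0

3396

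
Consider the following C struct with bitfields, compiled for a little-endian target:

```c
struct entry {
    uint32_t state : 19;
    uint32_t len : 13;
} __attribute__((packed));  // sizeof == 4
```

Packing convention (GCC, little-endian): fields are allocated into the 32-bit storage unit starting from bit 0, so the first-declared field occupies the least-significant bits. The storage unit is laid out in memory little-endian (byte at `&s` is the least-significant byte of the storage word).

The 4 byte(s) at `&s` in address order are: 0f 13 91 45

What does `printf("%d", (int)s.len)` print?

2226

[0]=0x0f [1]=0x13 [2]=0x91 [3]=0x45 (little-endian) → word 0x4591130f
state:19 @ bit 0 → (0x4591130f>>0)&0x7ffff = 0x1130f
len:13 @ bit 19 → (0x4591130f>>19)&0x1fff = 0x8b2  ←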